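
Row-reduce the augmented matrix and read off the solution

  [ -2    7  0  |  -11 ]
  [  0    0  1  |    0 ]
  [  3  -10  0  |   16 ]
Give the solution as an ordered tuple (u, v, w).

(2, -1, 0)

R1 -> -1/2·R1
  [ 1  -7/2  0  |  11/2 ]
  [ 0     0  1  |     0 ]
  [ 3   -10  0  |    16 ]
R3 -> R3 − 3·R1
  [ 1  -7/2  0  |  11/2 ]
  [ 0     0  1  |     0 ]
  [ 0   1/2  0  |  -1/2 ]
R2 <-> R3
  [ 1  -7/2  0  |  11/2 ]
  [ 0   1/2  0  |  -1/2 ]
  [ 0     0  1  |     0 ]
R2 -> 2·R2
  [ 1  -7/2  0  |  11/2 ]
  [ 0     1  0  |    -1 ]
  [ 0     0  1  |     0 ]
R1 -> R1 + 7/2·R2
  [ 1  0  0  |   2 ]
  [ 0  1  0  |  -1 ]
  [ 0  0  1  |   0 ]
Reading off the last column: u = 2, v = -1, w = 0.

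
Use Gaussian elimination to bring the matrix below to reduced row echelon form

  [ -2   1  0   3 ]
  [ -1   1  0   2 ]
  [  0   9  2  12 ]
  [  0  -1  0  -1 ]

ρ1 -> -1/2·ρ1
  [  1  -1/2  0  -3/2 ]
  [ -1     1  0     2 ]
  [  0     9  2    12 ]
  [  0    -1  0    -1 ]
ρ2 -> ρ2 + ρ1
  [ 1  -1/2  0  -3/2 ]
  [ 0   1/2  0   1/2 ]
  [ 0     9  2    12 ]
  [ 0    -1  0    -1 ]
ρ2 -> 2·ρ2
  [ 1  -1/2  0  -3/2 ]
  [ 0     1  0     1 ]
  [ 0     9  2    12 ]
  [ 0    -1  0    -1 ]
ρ3 -> ρ3 − 9·ρ2
  [ 1  -1/2  0  -3/2 ]
  [ 0     1  0     1 ]
  [ 0     0  2     3 ]
  [ 0    -1  0    -1 ]
ρ4 -> ρ4 + ρ2
  [ 1  -1/2  0  -3/2 ]
  [ 0     1  0     1 ]
  [ 0     0  2     3 ]
  [ 0     0  0     0 ]
ρ3 -> 1/2·ρ3
  [ 1  -1/2  0  -3/2 ]
  [ 0     1  0     1 ]
  [ 0     0  1   3/2 ]
  [ 0     0  0     0 ]
ρ1 -> ρ1 + 1/2·ρ2
  [ 1  0  0   -1 ]
  [ 0  1  0    1 ]
  [ 0  0  1  3/2 ]
  [ 0  0  0    0 ]

[[1, 0, 0, -1], [0, 1, 0, 1], [0, 0, 1, 3/2], [0, 0, 0, 0]]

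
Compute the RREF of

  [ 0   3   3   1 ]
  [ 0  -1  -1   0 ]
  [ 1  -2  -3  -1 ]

[[1, 0, -1, 0], [0, 1, 1, 0], [0, 0, 0, 1]]

r1 ↔ r3
  [ 1  -2  -3  -1 ]
  [ 0  -1  -1   0 ]
  [ 0   3   3   1 ]
r2 := -1·r2
  [ 1  -2  -3  -1 ]
  [ 0   1   1   0 ]
  [ 0   3   3   1 ]
r3 := r3 − 3·r2
  [ 1  -2  -3  -1 ]
  [ 0   1   1   0 ]
  [ 0   0   0   1 ]
r1 := r1 + r3
  [ 1  -2  -3  0 ]
  [ 0   1   1  0 ]
  [ 0   0   0  1 ]
r1 := r1 + 2·r2
  [ 1  0  -1  0 ]
  [ 0  1   1  0 ]
  [ 0  0   0  1 ]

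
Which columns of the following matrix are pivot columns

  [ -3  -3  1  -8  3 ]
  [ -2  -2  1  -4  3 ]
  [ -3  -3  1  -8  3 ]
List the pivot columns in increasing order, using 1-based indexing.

ρ1 := -1/3·ρ1
  [  1   1  -1/3  8/3  -1 ]
  [ -2  -2     1   -4   3 ]
  [ -3  -3     1   -8   3 ]
ρ2 := ρ2 + 2·ρ1
  [  1   1  -1/3  8/3  -1 ]
  [  0   0   1/3  4/3   1 ]
  [ -3  -3     1   -8   3 ]
ρ3 := ρ3 + 3·ρ1
  [ 1  1  -1/3  8/3  -1 ]
  [ 0  0   1/3  4/3   1 ]
  [ 0  0     0    0   0 ]
ρ2 := 3·ρ2
  [ 1  1  -1/3  8/3  -1 ]
  [ 0  0     1    4   3 ]
  [ 0  0     0    0   0 ]
ρ1 := ρ1 + 1/3·ρ2
  [ 1  1  0  4  0 ]
  [ 0  0  1  4  3 ]
  [ 0  0  0  0  0 ]
Pivot columns are the columns containing a leading 1.

1, 3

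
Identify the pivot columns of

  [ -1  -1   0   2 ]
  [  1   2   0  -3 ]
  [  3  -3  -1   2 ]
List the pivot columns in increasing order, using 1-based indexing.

Multiply ρ1 by -1.
  [ 1   1   0  -2 ]
  [ 1   2   0  -3 ]
  [ 3  -3  -1   2 ]
Subtract ρ1 from ρ2.
  [ 1   1   0  -2 ]
  [ 0   1   0  -1 ]
  [ 3  -3  -1   2 ]
Subtract 3 times ρ1 from ρ3.
  [ 1   1   0  -2 ]
  [ 0   1   0  -1 ]
  [ 0  -6  -1   8 ]
Add 6 times ρ2 to ρ3.
  [ 1  1   0  -2 ]
  [ 0  1   0  -1 ]
  [ 0  0  -1   2 ]
Multiply ρ3 by -1.
  [ 1  1  0  -2 ]
  [ 0  1  0  -1 ]
  [ 0  0  1  -2 ]
Subtract ρ2 from ρ1.
  [ 1  0  0  -1 ]
  [ 0  1  0  -1 ]
  [ 0  0  1  -2 ]
Pivot columns are the columns containing a leading 1.

1, 2, 3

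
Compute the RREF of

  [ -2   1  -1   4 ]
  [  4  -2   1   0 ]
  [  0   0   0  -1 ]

[[1, -1/2, 0, 0], [0, 0, 1, 0], [0, 0, 0, 1]]

R1 ← -1/2·R1
  [ 1  -1/2  1/2  -2 ]
  [ 4    -2    1   0 ]
  [ 0     0    0  -1 ]
R2 ← R2 − 4·R1
  [ 1  -1/2  1/2  -2 ]
  [ 0     0   -1   8 ]
  [ 0     0    0  -1 ]
R2 ← -1·R2
  [ 1  -1/2  1/2  -2 ]
  [ 0     0    1  -8 ]
  [ 0     0    0  -1 ]
R3 ← -1·R3
  [ 1  -1/2  1/2  -2 ]
  [ 0     0    1  -8 ]
  [ 0     0    0   1 ]
R2 ← R2 + 8·R3
  [ 1  -1/2  1/2  -2 ]
  [ 0     0    1   0 ]
  [ 0     0    0   1 ]
R1 ← R1 + 2·R3
  [ 1  -1/2  1/2  0 ]
  [ 0     0    1  0 ]
  [ 0     0    0  1 ]
R1 ← R1 − 1/2·R2
  [ 1  -1/2  0  0 ]
  [ 0     0  1  0 ]
  [ 0     0  0  1 ]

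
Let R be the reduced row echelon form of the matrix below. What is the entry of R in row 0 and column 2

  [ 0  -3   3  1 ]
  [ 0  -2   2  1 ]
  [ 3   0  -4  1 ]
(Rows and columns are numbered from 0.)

Swap R1 and R3.
  [ 3   0  -4  1 ]
  [ 0  -2   2  1 ]
  [ 0  -3   3  1 ]
Multiply R1 by 1/3.
  [ 1   0  -4/3  1/3 ]
  [ 0  -2     2    1 ]
  [ 0  -3     3    1 ]
Multiply R2 by -1/2.
  [ 1   0  -4/3   1/3 ]
  [ 0   1    -1  -1/2 ]
  [ 0  -3     3     1 ]
Add 3 times R2 to R3.
  [ 1  0  -4/3   1/3 ]
  [ 0  1    -1  -1/2 ]
  [ 0  0     0  -1/2 ]
Multiply R3 by -2.
  [ 1  0  -4/3   1/3 ]
  [ 0  1    -1  -1/2 ]
  [ 0  0     0     1 ]
Add 1/2 times R3 to R2.
  [ 1  0  -4/3  1/3 ]
  [ 0  1    -1    0 ]
  [ 0  0     0    1 ]
Subtract 1/3 times R3 from R1.
  [ 1  0  -4/3  0 ]
  [ 0  1    -1  0 ]
  [ 0  0     0  1 ]

-4/3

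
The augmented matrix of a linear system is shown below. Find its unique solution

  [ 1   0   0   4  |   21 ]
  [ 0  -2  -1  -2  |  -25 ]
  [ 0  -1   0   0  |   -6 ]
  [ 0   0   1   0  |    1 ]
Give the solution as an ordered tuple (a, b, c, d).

Multiply R2 by -1/2.
  [ 1   0    0  4  |    21 ]
  [ 0   1  1/2  1  |  25/2 ]
  [ 0  -1    0  0  |    -6 ]
  [ 0   0    1  0  |     1 ]
Add R2 to R3.
  [ 1  0    0  4  |    21 ]
  [ 0  1  1/2  1  |  25/2 ]
  [ 0  0  1/2  1  |  13/2 ]
  [ 0  0    1  0  |     1 ]
Multiply R3 by 2.
  [ 1  0    0  4  |    21 ]
  [ 0  1  1/2  1  |  25/2 ]
  [ 0  0    1  2  |    13 ]
  [ 0  0    1  0  |     1 ]
Subtract R3 from R4.
  [ 1  0    0   4  |    21 ]
  [ 0  1  1/2   1  |  25/2 ]
  [ 0  0    1   2  |    13 ]
  [ 0  0    0  -2  |   -12 ]
Multiply R4 by -1/2.
  [ 1  0    0  4  |    21 ]
  [ 0  1  1/2  1  |  25/2 ]
  [ 0  0    1  2  |    13 ]
  [ 0  0    0  1  |     6 ]
Subtract 2 times R4 from R3.
  [ 1  0    0  4  |    21 ]
  [ 0  1  1/2  1  |  25/2 ]
  [ 0  0    1  0  |     1 ]
  [ 0  0    0  1  |     6 ]
Subtract R4 from R2.
  [ 1  0    0  4  |    21 ]
  [ 0  1  1/2  0  |  13/2 ]
  [ 0  0    1  0  |     1 ]
  [ 0  0    0  1  |     6 ]
Subtract 4 times R4 from R1.
  [ 1  0    0  0  |    -3 ]
  [ 0  1  1/2  0  |  13/2 ]
  [ 0  0    1  0  |     1 ]
  [ 0  0    0  1  |     6 ]
Subtract 1/2 times R3 from R2.
  [ 1  0  0  0  |  -3 ]
  [ 0  1  0  0  |   6 ]
  [ 0  0  1  0  |   1 ]
  [ 0  0  0  1  |   6 ]
Reading off the last column: a = -3, b = 6, c = 1, d = 6.

(-3, 6, 1, 6)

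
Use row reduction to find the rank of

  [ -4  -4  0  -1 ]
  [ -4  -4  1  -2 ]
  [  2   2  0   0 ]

rank = 3

Multiply ρ1 by -1/4.
  [  1   1  0  1/4 ]
  [ -4  -4  1   -2 ]
  [  2   2  0    0 ]
Add 4 times ρ1 to ρ2.
  [ 1  1  0  1/4 ]
  [ 0  0  1   -1 ]
  [ 2  2  0    0 ]
Subtract 2 times ρ1 from ρ3.
  [ 1  1  0   1/4 ]
  [ 0  0  1    -1 ]
  [ 0  0  0  -1/2 ]
Multiply ρ3 by -2.
  [ 1  1  0  1/4 ]
  [ 0  0  1   -1 ]
  [ 0  0  0    1 ]
Add ρ3 to ρ2.
  [ 1  1  0  1/4 ]
  [ 0  0  1    0 ]
  [ 0  0  0    1 ]
Subtract 1/4 times ρ3 from ρ1.
  [ 1  1  0  0 ]
  [ 0  0  1  0 ]
  [ 0  0  0  1 ]
The reduced form has 3 nonzero rows.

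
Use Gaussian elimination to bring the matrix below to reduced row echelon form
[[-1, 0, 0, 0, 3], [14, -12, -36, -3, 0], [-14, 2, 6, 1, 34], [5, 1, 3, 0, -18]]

ρ1 ← -1·ρ1
  [   1    0    0   0   -3 ]
  [  14  -12  -36  -3    0 ]
  [ -14    2    6   1   34 ]
  [   5    1    3   0  -18 ]
ρ2 ← ρ2 − 14·ρ1
  [   1    0    0   0   -3 ]
  [   0  -12  -36  -3   42 ]
  [ -14    2    6   1   34 ]
  [   5    1    3   0  -18 ]
ρ3 ← ρ3 + 14·ρ1
  [ 1    0    0   0   -3 ]
  [ 0  -12  -36  -3   42 ]
  [ 0    2    6   1   -8 ]
  [ 5    1    3   0  -18 ]
ρ4 ← ρ4 − 5·ρ1
  [ 1    0    0   0  -3 ]
  [ 0  -12  -36  -3  42 ]
  [ 0    2    6   1  -8 ]
  [ 0    1    3   0  -3 ]
ρ2 ← -1/12·ρ2
  [ 1  0  0    0    -3 ]
  [ 0  1  3  1/4  -7/2 ]
  [ 0  2  6    1    -8 ]
  [ 0  1  3    0    -3 ]
ρ3 ← ρ3 − 2·ρ2
  [ 1  0  0    0    -3 ]
  [ 0  1  3  1/4  -7/2 ]
  [ 0  0  0  1/2    -1 ]
  [ 0  1  3    0    -3 ]
ρ4 ← ρ4 − ρ2
  [ 1  0  0     0    -3 ]
  [ 0  1  3   1/4  -7/2 ]
  [ 0  0  0   1/2    -1 ]
  [ 0  0  0  -1/4   1/2 ]
ρ3 ← 2·ρ3
  [ 1  0  0     0    -3 ]
  [ 0  1  3   1/4  -7/2 ]
  [ 0  0  0     1    -2 ]
  [ 0  0  0  -1/4   1/2 ]
ρ4 ← ρ4 + 1/4·ρ3
  [ 1  0  0    0    -3 ]
  [ 0  1  3  1/4  -7/2 ]
  [ 0  0  0    1    -2 ]
  [ 0  0  0    0     0 ]
ρ2 ← ρ2 − 1/4·ρ3
  [ 1  0  0  0  -3 ]
  [ 0  1  3  0  -3 ]
  [ 0  0  0  1  -2 ]
  [ 0  0  0  0   0 ]

[[1, 0, 0, 0, -3], [0, 1, 3, 0, -3], [0, 0, 0, 1, -2], [0, 0, 0, 0, 0]]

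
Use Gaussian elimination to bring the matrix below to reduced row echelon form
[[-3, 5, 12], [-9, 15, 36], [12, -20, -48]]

[[1, -5/3, -4], [0, 0, 0], [0, 0, 0]]

R1 ← -1/3·R1
R2 ← R2 + 9·R1
R3 ← R3 − 12·R1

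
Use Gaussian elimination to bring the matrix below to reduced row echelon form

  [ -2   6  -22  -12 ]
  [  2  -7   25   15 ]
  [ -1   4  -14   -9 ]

[[1, 0, 2, -3], [0, 1, -3, -3], [0, 0, 0, 0]]

r1 := -1/2·r1
  [  1  -3   11   6 ]
  [  2  -7   25  15 ]
  [ -1   4  -14  -9 ]
r2 := r2 − 2·r1
  [  1  -3   11   6 ]
  [  0  -1    3   3 ]
  [ -1   4  -14  -9 ]
r3 := r3 + r1
  [ 1  -3  11   6 ]
  [ 0  -1   3   3 ]
  [ 0   1  -3  -3 ]
r2 := -1·r2
  [ 1  -3  11   6 ]
  [ 0   1  -3  -3 ]
  [ 0   1  -3  -3 ]
r3 := r3 − r2
  [ 1  -3  11   6 ]
  [ 0   1  -3  -3 ]
  [ 0   0   0   0 ]
r1 := r1 + 3·r2
  [ 1  0   2  -3 ]
  [ 0  1  -3  -3 ]
  [ 0  0   0   0 ]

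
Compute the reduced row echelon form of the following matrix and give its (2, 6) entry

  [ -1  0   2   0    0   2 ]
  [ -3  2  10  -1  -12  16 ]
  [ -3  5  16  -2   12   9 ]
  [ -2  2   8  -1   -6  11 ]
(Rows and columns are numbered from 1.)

1

R1 ← -1·R1
  [  1  0  -2   0    0  -2 ]
  [ -3  2  10  -1  -12  16 ]
  [ -3  5  16  -2   12   9 ]
  [ -2  2   8  -1   -6  11 ]
R2 ← R2 + 3·R1
  [  1  0  -2   0    0  -2 ]
  [  0  2   4  -1  -12  10 ]
  [ -3  5  16  -2   12   9 ]
  [ -2  2   8  -1   -6  11 ]
R3 ← R3 + 3·R1
  [  1  0  -2   0    0  -2 ]
  [  0  2   4  -1  -12  10 ]
  [  0  5  10  -2   12   3 ]
  [ -2  2   8  -1   -6  11 ]
R4 ← R4 + 2·R1
  [ 1  0  -2   0    0  -2 ]
  [ 0  2   4  -1  -12  10 ]
  [ 0  5  10  -2   12   3 ]
  [ 0  2   4  -1   -6   7 ]
R2 ← 1/2·R2
  [ 1  0  -2     0   0  -2 ]
  [ 0  1   2  -1/2  -6   5 ]
  [ 0  5  10    -2  12   3 ]
  [ 0  2   4    -1  -6   7 ]
R3 ← R3 − 5·R2
  [ 1  0  -2     0   0   -2 ]
  [ 0  1   2  -1/2  -6    5 ]
  [ 0  0   0   1/2  42  -22 ]
  [ 0  2   4    -1  -6    7 ]
R4 ← R4 − 2·R2
  [ 1  0  -2     0   0   -2 ]
  [ 0  1   2  -1/2  -6    5 ]
  [ 0  0   0   1/2  42  -22 ]
  [ 0  0   0     0   6   -3 ]
R3 ← 2·R3
  [ 1  0  -2     0   0   -2 ]
  [ 0  1   2  -1/2  -6    5 ]
  [ 0  0   0     1  84  -44 ]
  [ 0  0   0     0   6   -3 ]
R4 ← 1/6·R4
  [ 1  0  -2     0   0    -2 ]
  [ 0  1   2  -1/2  -6     5 ]
  [ 0  0   0     1  84   -44 ]
  [ 0  0   0     0   1  -1/2 ]
R3 ← R3 − 84·R4
  [ 1  0  -2     0   0    -2 ]
  [ 0  1   2  -1/2  -6     5 ]
  [ 0  0   0     1   0    -2 ]
  [ 0  0   0     0   1  -1/2 ]
R2 ← R2 + 6·R4
  [ 1  0  -2     0  0    -2 ]
  [ 0  1   2  -1/2  0     2 ]
  [ 0  0   0     1  0    -2 ]
  [ 0  0   0     0  1  -1/2 ]
R2 ← R2 + 1/2·R3
  [ 1  0  -2  0  0    -2 ]
  [ 0  1   2  0  0     1 ]
  [ 0  0   0  1  0    -2 ]
  [ 0  0   0  0  1  -1/2 ]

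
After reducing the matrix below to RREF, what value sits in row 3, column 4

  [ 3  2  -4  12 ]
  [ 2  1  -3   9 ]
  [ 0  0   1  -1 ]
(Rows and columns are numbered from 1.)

r1 -> 1/3·r1
r2 -> r2 − 2·r1
r2 -> -3·r2
r2 -> r2 − r3
r1 -> r1 + 4/3·r3
r1 -> r1 − 2/3·r2

-1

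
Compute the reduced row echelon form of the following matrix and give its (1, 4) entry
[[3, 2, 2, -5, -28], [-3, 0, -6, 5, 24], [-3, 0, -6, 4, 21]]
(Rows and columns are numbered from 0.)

R1 := 1/3·R1
  [  1  2/3  2/3  -5/3  -28/3 ]
  [ -3    0   -6     5     24 ]
  [ -3    0   -6     4     21 ]
R2 := R2 + 3·R1
  [  1  2/3  2/3  -5/3  -28/3 ]
  [  0    2   -4     0     -4 ]
  [ -3    0   -6     4     21 ]
R3 := R3 + 3·R1
  [ 1  2/3  2/3  -5/3  -28/3 ]
  [ 0    2   -4     0     -4 ]
  [ 0    2   -4    -1     -7 ]
R2 := 1/2·R2
  [ 1  2/3  2/3  -5/3  -28/3 ]
  [ 0    1   -2     0     -2 ]
  [ 0    2   -4    -1     -7 ]
R3 := R3 − 2·R2
  [ 1  2/3  2/3  -5/3  -28/3 ]
  [ 0    1   -2     0     -2 ]
  [ 0    0    0    -1     -3 ]
R3 := -1·R3
  [ 1  2/3  2/3  -5/3  -28/3 ]
  [ 0    1   -2     0     -2 ]
  [ 0    0    0     1      3 ]
R1 := R1 + 5/3·R3
  [ 1  2/3  2/3  0  -13/3 ]
  [ 0    1   -2  0     -2 ]
  [ 0    0    0  1      3 ]
R1 := R1 − 2/3·R2
  [ 1  0   2  0  -3 ]
  [ 0  1  -2  0  -2 ]
  [ 0  0   0  1   3 ]

-2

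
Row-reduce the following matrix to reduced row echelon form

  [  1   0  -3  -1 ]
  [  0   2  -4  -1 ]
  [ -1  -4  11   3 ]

Add ρ1 to ρ3.
  [ 1   0  -3  -1 ]
  [ 0   2  -4  -1 ]
  [ 0  -4   8   2 ]
Multiply ρ2 by 1/2.
  [ 1   0  -3    -1 ]
  [ 0   1  -2  -1/2 ]
  [ 0  -4   8     2 ]
Add 4 times ρ2 to ρ3.
  [ 1  0  -3    -1 ]
  [ 0  1  -2  -1/2 ]
  [ 0  0   0     0 ]

[[1, 0, -3, -1], [0, 1, -2, -1/2], [0, 0, 0, 0]]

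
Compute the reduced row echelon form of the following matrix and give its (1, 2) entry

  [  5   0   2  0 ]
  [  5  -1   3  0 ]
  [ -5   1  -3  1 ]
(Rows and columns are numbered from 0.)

-1

ρ1 ← 1/5·ρ1
ρ2 ← ρ2 − 5·ρ1
ρ3 ← ρ3 + 5·ρ1
ρ2 ← -1·ρ2
ρ3 ← ρ3 − ρ2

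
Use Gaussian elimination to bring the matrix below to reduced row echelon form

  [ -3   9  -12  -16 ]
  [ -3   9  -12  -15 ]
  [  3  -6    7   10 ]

[[1, 0, -1, 0], [0, 1, -5/3, 0], [0, 0, 0, 1]]

r1 ← -1/3·r1
  [  1  -3    4  16/3 ]
  [ -3   9  -12   -15 ]
  [  3  -6    7    10 ]
r2 ← r2 + 3·r1
  [ 1  -3  4  16/3 ]
  [ 0   0  0     1 ]
  [ 3  -6  7    10 ]
r3 ← r3 − 3·r1
  [ 1  -3   4  16/3 ]
  [ 0   0   0     1 ]
  [ 0   3  -5    -6 ]
r2 <-> r3
  [ 1  -3   4  16/3 ]
  [ 0   3  -5    -6 ]
  [ 0   0   0     1 ]
r2 ← 1/3·r2
  [ 1  -3     4  16/3 ]
  [ 0   1  -5/3    -2 ]
  [ 0   0     0     1 ]
r2 ← r2 + 2·r3
  [ 1  -3     4  16/3 ]
  [ 0   1  -5/3     0 ]
  [ 0   0     0     1 ]
r1 ← r1 − 16/3·r3
  [ 1  -3     4  0 ]
  [ 0   1  -5/3  0 ]
  [ 0   0     0  1 ]
r1 ← r1 + 3·r2
  [ 1  0    -1  0 ]
  [ 0  1  -5/3  0 ]
  [ 0  0     0  1 ]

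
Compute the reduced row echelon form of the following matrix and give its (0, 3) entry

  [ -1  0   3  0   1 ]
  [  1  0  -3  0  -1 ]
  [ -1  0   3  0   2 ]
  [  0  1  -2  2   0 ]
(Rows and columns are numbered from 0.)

ρ1 → -1·ρ1
  [  1  0  -3  0  -1 ]
  [  1  0  -3  0  -1 ]
  [ -1  0   3  0   2 ]
  [  0  1  -2  2   0 ]
ρ2 → ρ2 − ρ1
  [  1  0  -3  0  -1 ]
  [  0  0   0  0   0 ]
  [ -1  0   3  0   2 ]
  [  0  1  -2  2   0 ]
ρ3 → ρ3 + ρ1
  [ 1  0  -3  0  -1 ]
  [ 0  0   0  0   0 ]
  [ 0  0   0  0   1 ]
  [ 0  1  -2  2   0 ]
ρ2 <=> ρ4
  [ 1  0  -3  0  -1 ]
  [ 0  1  -2  2   0 ]
  [ 0  0   0  0   1 ]
  [ 0  0   0  0   0 ]
ρ1 → ρ1 + ρ3
  [ 1  0  -3  0  0 ]
  [ 0  1  -2  2  0 ]
  [ 0  0   0  0  1 ]
  [ 0  0   0  0  0 ]

0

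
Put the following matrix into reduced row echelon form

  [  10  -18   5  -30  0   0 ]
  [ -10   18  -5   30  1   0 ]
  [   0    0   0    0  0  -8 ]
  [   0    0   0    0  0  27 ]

[[1, -9/5, 1/2, -3, 0, 0], [0, 0, 0, 0, 1, 0], [0, 0, 0, 0, 0, 1], [0, 0, 0, 0, 0, 0]]

Multiply R1 by 1/10.
  [   1  -9/5  1/2  -3  0   0 ]
  [ -10    18   -5  30  1   0 ]
  [   0     0    0   0  0  -8 ]
  [   0     0    0   0  0  27 ]
Add 10 times R1 to R2.
  [ 1  -9/5  1/2  -3  0   0 ]
  [ 0     0    0   0  1   0 ]
  [ 0     0    0   0  0  -8 ]
  [ 0     0    0   0  0  27 ]
Multiply R3 by -1/8.
  [ 1  -9/5  1/2  -3  0   0 ]
  [ 0     0    0   0  1   0 ]
  [ 0     0    0   0  0   1 ]
  [ 0     0    0   0  0  27 ]
Subtract 27 times R3 from R4.
  [ 1  -9/5  1/2  -3  0  0 ]
  [ 0     0    0   0  1  0 ]
  [ 0     0    0   0  0  1 ]
  [ 0     0    0   0  0  0 ]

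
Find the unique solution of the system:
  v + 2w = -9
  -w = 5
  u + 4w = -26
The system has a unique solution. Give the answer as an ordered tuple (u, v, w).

(-6, 1, -5)

Form the augmented matrix and row-reduce:
  [ 0  1   2  |   -9 ]
  [ 0  0  -1  |    5 ]
  [ 1  0   4  |  -26 ]
R1 ↔ R3
  [ 1  0   4  |  -26 ]
  [ 0  0  -1  |    5 ]
  [ 0  1   2  |   -9 ]
R2 ↔ R3
  [ 1  0   4  |  -26 ]
  [ 0  1   2  |   -9 ]
  [ 0  0  -1  |    5 ]
R3 ← -1·R3
  [ 1  0  4  |  -26 ]
  [ 0  1  2  |   -9 ]
  [ 0  0  1  |   -5 ]
R2 ← R2 − 2·R3
  [ 1  0  4  |  -26 ]
  [ 0  1  0  |    1 ]
  [ 0  0  1  |   -5 ]
R1 ← R1 − 4·R3
  [ 1  0  0  |  -6 ]
  [ 0  1  0  |   1 ]
  [ 0  0  1  |  -5 ]
Reading off the last column: u = -6, v = 1, w = -5.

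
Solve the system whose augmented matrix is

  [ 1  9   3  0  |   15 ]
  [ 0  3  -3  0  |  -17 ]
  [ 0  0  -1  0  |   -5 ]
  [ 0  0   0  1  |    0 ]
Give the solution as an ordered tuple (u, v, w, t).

(6, -2/3, 5, 0)

R2 ← 1/3·R2
  [ 1  9   3  0  |     15 ]
  [ 0  1  -1  0  |  -17/3 ]
  [ 0  0  -1  0  |     -5 ]
  [ 0  0   0  1  |      0 ]
R3 ← -1·R3
  [ 1  9   3  0  |     15 ]
  [ 0  1  -1  0  |  -17/3 ]
  [ 0  0   1  0  |      5 ]
  [ 0  0   0  1  |      0 ]
R2 ← R2 + R3
  [ 1  9  3  0  |    15 ]
  [ 0  1  0  0  |  -2/3 ]
  [ 0  0  1  0  |     5 ]
  [ 0  0  0  1  |     0 ]
R1 ← R1 − 3·R3
  [ 1  9  0  0  |     0 ]
  [ 0  1  0  0  |  -2/3 ]
  [ 0  0  1  0  |     5 ]
  [ 0  0  0  1  |     0 ]
R1 ← R1 − 9·R2
  [ 1  0  0  0  |     6 ]
  [ 0  1  0  0  |  -2/3 ]
  [ 0  0  1  0  |     5 ]
  [ 0  0  0  1  |     0 ]
Reading off the last column: u = 6, v = -2/3, w = 5, t = 0.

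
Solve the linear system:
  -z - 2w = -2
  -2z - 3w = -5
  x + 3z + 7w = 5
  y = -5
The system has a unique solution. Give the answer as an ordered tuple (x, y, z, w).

Form the augmented matrix and row-reduce:
  [ 0  0  -1  -2  |  -2 ]
  [ 0  0  -2  -3  |  -5 ]
  [ 1  0   3   7  |   5 ]
  [ 0  1   0   0  |  -5 ]
R1 <-> R3
R2 <-> R4
R3 ← -1·R3
R4 ← R4 + 2·R3
R3 ← R3 − 2·R4
R1 ← R1 − 7·R4
R1 ← R1 − 3·R3
Reading off the last column: x = 0, y = -5, z = 4, w = -1.

(0, -5, 4, -1)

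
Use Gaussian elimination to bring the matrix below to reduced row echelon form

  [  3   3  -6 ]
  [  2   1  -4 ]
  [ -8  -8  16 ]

[[1, 0, -2], [0, 1, 0], [0, 0, 0]]

r1 ← 1/3·r1
  [  1   1  -2 ]
  [  2   1  -4 ]
  [ -8  -8  16 ]
r2 ← r2 − 2·r1
  [  1   1  -2 ]
  [  0  -1   0 ]
  [ -8  -8  16 ]
r3 ← r3 + 8·r1
  [ 1   1  -2 ]
  [ 0  -1   0 ]
  [ 0   0   0 ]
r2 ← -1·r2
  [ 1  1  -2 ]
  [ 0  1   0 ]
  [ 0  0   0 ]
r1 ← r1 − r2
  [ 1  0  -2 ]
  [ 0  1   0 ]
  [ 0  0   0 ]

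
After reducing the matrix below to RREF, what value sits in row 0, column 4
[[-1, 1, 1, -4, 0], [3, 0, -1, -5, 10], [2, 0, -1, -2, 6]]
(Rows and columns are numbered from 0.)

r1 := -1·r1
  [ 1  -1  -1   4   0 ]
  [ 3   0  -1  -5  10 ]
  [ 2   0  -1  -2   6 ]
r2 := r2 − 3·r1
  [ 1  -1  -1    4   0 ]
  [ 0   3   2  -17  10 ]
  [ 2   0  -1   -2   6 ]
r3 := r3 − 2·r1
  [ 1  -1  -1    4   0 ]
  [ 0   3   2  -17  10 ]
  [ 0   2   1  -10   6 ]
r2 := 1/3·r2
  [ 1  -1   -1      4     0 ]
  [ 0   1  2/3  -17/3  10/3 ]
  [ 0   2    1    -10     6 ]
r3 := r3 − 2·r2
  [ 1  -1    -1      4     0 ]
  [ 0   1   2/3  -17/3  10/3 ]
  [ 0   0  -1/3    4/3  -2/3 ]
r3 := -3·r3
  [ 1  -1   -1      4     0 ]
  [ 0   1  2/3  -17/3  10/3 ]
  [ 0   0    1     -4     2 ]
r2 := r2 − 2/3·r3
  [ 1  -1  -1   4  0 ]
  [ 0   1   0  -3  2 ]
  [ 0   0   1  -4  2 ]
r1 := r1 + r3
  [ 1  -1  0   0  2 ]
  [ 0   1  0  -3  2 ]
  [ 0   0  1  -4  2 ]
r1 := r1 + r2
  [ 1  0  0  -3  4 ]
  [ 0  1  0  -3  2 ]
  [ 0  0  1  -4  2 ]

4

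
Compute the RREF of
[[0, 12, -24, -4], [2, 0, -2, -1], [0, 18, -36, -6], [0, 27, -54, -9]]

[[1, 0, -1, -1/2], [0, 1, -2, -1/3], [0, 0, 0, 0], [0, 0, 0, 0]]

Swap ρ1 and ρ2.
  [ 2   0   -2  -1 ]
  [ 0  12  -24  -4 ]
  [ 0  18  -36  -6 ]
  [ 0  27  -54  -9 ]
Multiply ρ1 by 1/2.
  [ 1   0   -1  -1/2 ]
  [ 0  12  -24    -4 ]
  [ 0  18  -36    -6 ]
  [ 0  27  -54    -9 ]
Multiply ρ2 by 1/12.
  [ 1   0   -1  -1/2 ]
  [ 0   1   -2  -1/3 ]
  [ 0  18  -36    -6 ]
  [ 0  27  -54    -9 ]
Subtract 18 times ρ2 from ρ3.
  [ 1   0   -1  -1/2 ]
  [ 0   1   -2  -1/3 ]
  [ 0   0    0     0 ]
  [ 0  27  -54    -9 ]
Subtract 27 times ρ2 from ρ4.
  [ 1  0  -1  -1/2 ]
  [ 0  1  -2  -1/3 ]
  [ 0  0   0     0 ]
  [ 0  0   0     0 ]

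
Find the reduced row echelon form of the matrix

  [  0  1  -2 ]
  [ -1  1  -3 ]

[[1, 0, 1], [0, 1, -2]]

Swap r1 and r2.
  [ -1  1  -3 ]
  [  0  1  -2 ]
Multiply r1 by -1.
  [ 1  -1   3 ]
  [ 0   1  -2 ]
Add r2 to r1.
  [ 1  0   1 ]
  [ 0  1  -2 ]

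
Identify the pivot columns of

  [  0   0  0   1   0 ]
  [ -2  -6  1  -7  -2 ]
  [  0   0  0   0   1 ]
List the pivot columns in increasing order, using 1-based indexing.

r1 <-> r2
  [ -2  -6  1  -7  -2 ]
  [  0   0  0   1   0 ]
  [  0   0  0   0   1 ]
r1 → -1/2·r1
  [ 1  3  -1/2  7/2  1 ]
  [ 0  0     0    1  0 ]
  [ 0  0     0    0  1 ]
r1 → r1 − r3
  [ 1  3  -1/2  7/2  0 ]
  [ 0  0     0    1  0 ]
  [ 0  0     0    0  1 ]
r1 → r1 − 7/2·r2
  [ 1  3  -1/2  0  0 ]
  [ 0  0     0  1  0 ]
  [ 0  0     0  0  1 ]
Pivot columns are the columns containing a leading 1.

1, 4, 5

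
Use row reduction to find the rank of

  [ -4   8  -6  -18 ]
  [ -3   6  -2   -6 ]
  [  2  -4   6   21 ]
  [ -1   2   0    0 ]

ρ1 -> -1/4·ρ1
  [  1  -2  3/2  9/2 ]
  [ -3   6   -2   -6 ]
  [  2  -4    6   21 ]
  [ -1   2    0    0 ]
ρ2 -> ρ2 + 3·ρ1
  [  1  -2  3/2   9/2 ]
  [  0   0  5/2  15/2 ]
  [  2  -4    6    21 ]
  [ -1   2    0     0 ]
ρ3 -> ρ3 − 2·ρ1
  [  1  -2  3/2   9/2 ]
  [  0   0  5/2  15/2 ]
  [  0   0    3    12 ]
  [ -1   2    0     0 ]
ρ4 -> ρ4 + ρ1
  [ 1  -2  3/2   9/2 ]
  [ 0   0  5/2  15/2 ]
  [ 0   0    3    12 ]
  [ 0   0  3/2   9/2 ]
ρ2 -> 2/5·ρ2
  [ 1  -2  3/2  9/2 ]
  [ 0   0    1    3 ]
  [ 0   0    3   12 ]
  [ 0   0  3/2  9/2 ]
ρ3 -> ρ3 − 3·ρ2
  [ 1  -2  3/2  9/2 ]
  [ 0   0    1    3 ]
  [ 0   0    0    3 ]
  [ 0   0  3/2  9/2 ]
ρ4 -> ρ4 − 3/2·ρ2
  [ 1  -2  3/2  9/2 ]
  [ 0   0    1    3 ]
  [ 0   0    0    3 ]
  [ 0   0    0    0 ]
ρ3 -> 1/3·ρ3
  [ 1  -2  3/2  9/2 ]
  [ 0   0    1    3 ]
  [ 0   0    0    1 ]
  [ 0   0    0    0 ]
ρ2 -> ρ2 − 3·ρ3
  [ 1  -2  3/2  9/2 ]
  [ 0   0    1    0 ]
  [ 0   0    0    1 ]
  [ 0   0    0    0 ]
ρ1 -> ρ1 − 9/2·ρ3
  [ 1  -2  3/2  0 ]
  [ 0   0    1  0 ]
  [ 0   0    0  1 ]
  [ 0   0    0  0 ]
ρ1 -> ρ1 − 3/2·ρ2
  [ 1  -2  0  0 ]
  [ 0   0  1  0 ]
  [ 0   0  0  1 ]
  [ 0   0  0  0 ]
The reduced form has 3 nonzero rows.

rank = 3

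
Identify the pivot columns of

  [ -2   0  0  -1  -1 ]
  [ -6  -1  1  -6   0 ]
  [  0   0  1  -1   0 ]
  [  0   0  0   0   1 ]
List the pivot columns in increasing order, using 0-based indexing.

0, 1, 2, 4

r1 -> -1/2·r1
  [  1   0  0  1/2  1/2 ]
  [ -6  -1  1   -6    0 ]
  [  0   0  1   -1    0 ]
  [  0   0  0    0    1 ]
r2 -> r2 + 6·r1
  [ 1   0  0  1/2  1/2 ]
  [ 0  -1  1   -3    3 ]
  [ 0   0  1   -1    0 ]
  [ 0   0  0    0    1 ]
r2 -> -1·r2
  [ 1  0   0  1/2  1/2 ]
  [ 0  1  -1    3   -3 ]
  [ 0  0   1   -1    0 ]
  [ 0  0   0    0    1 ]
r2 -> r2 + 3·r4
  [ 1  0   0  1/2  1/2 ]
  [ 0  1  -1    3    0 ]
  [ 0  0   1   -1    0 ]
  [ 0  0   0    0    1 ]
r1 -> r1 − 1/2·r4
  [ 1  0   0  1/2  0 ]
  [ 0  1  -1    3  0 ]
  [ 0  0   1   -1  0 ]
  [ 0  0   0    0  1 ]
r2 -> r2 + r3
  [ 1  0  0  1/2  0 ]
  [ 0  1  0    2  0 ]
  [ 0  0  1   -1  0 ]
  [ 0  0  0    0  1 ]
Pivot columns are the columns containing a leading 1.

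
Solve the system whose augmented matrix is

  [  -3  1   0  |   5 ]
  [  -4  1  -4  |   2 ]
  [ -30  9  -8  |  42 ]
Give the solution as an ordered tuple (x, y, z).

(-3, -4, 3/2)

R1 -> -1/3·R1
  [   1  -1/3   0  |  -5/3 ]
  [  -4     1  -4  |     2 ]
  [ -30     9  -8  |    42 ]
R2 -> R2 + 4·R1
  [   1  -1/3   0  |   -5/3 ]
  [   0  -1/3  -4  |  -14/3 ]
  [ -30     9  -8  |     42 ]
R3 -> R3 + 30·R1
  [ 1  -1/3   0  |   -5/3 ]
  [ 0  -1/3  -4  |  -14/3 ]
  [ 0    -1  -8  |     -8 ]
R2 -> -3·R2
  [ 1  -1/3   0  |  -5/3 ]
  [ 0     1  12  |    14 ]
  [ 0    -1  -8  |    -8 ]
R3 -> R3 + R2
  [ 1  -1/3   0  |  -5/3 ]
  [ 0     1  12  |    14 ]
  [ 0     0   4  |     6 ]
R3 -> 1/4·R3
  [ 1  -1/3   0  |  -5/3 ]
  [ 0     1  12  |    14 ]
  [ 0     0   1  |   3/2 ]
R2 -> R2 − 12·R3
  [ 1  -1/3  0  |  -5/3 ]
  [ 0     1  0  |    -4 ]
  [ 0     0  1  |   3/2 ]
R1 -> R1 + 1/3·R2
  [ 1  0  0  |   -3 ]
  [ 0  1  0  |   -4 ]
  [ 0  0  1  |  3/2 ]
Reading off the last column: x = -3, y = -4, z = 3/2.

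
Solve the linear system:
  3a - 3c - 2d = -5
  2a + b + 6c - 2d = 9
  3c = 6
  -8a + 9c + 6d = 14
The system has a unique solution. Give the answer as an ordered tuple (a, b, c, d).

Form the augmented matrix and row-reduce:
  [  3  0  -3  -2  |  -5 ]
  [  2  1   6  -2  |   9 ]
  [  0  0   3   0  |   6 ]
  [ -8  0   9   6  |  14 ]
R1 := 1/3·R1
R2 := R2 − 2·R1
R4 := R4 + 8·R1
R3 := 1/3·R3
R4 := R4 − R3
R4 := 3/2·R4
R2 := R2 + 2/3·R4
R1 := R1 + 2/3·R4
R2 := R2 − 8·R3
R1 := R1 + R3
Reading off the last column: a = -1, b = -5, c = 2, d = -2.

(-1, -5, 2, -2)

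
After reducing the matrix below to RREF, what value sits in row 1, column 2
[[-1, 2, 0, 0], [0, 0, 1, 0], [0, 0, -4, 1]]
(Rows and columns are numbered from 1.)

r1 := -1·r1
r3 := r3 + 4·r2

-2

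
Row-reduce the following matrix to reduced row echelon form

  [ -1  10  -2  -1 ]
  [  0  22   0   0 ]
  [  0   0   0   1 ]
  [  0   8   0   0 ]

R1 -> -1·R1
  [ 1  -10  2  1 ]
  [ 0   22  0  0 ]
  [ 0    0  0  1 ]
  [ 0    8  0  0 ]
R2 -> 1/22·R2
  [ 1  -10  2  1 ]
  [ 0    1  0  0 ]
  [ 0    0  0  1 ]
  [ 0    8  0  0 ]
R4 -> R4 − 8·R2
  [ 1  -10  2  1 ]
  [ 0    1  0  0 ]
  [ 0    0  0  1 ]
  [ 0    0  0  0 ]
R1 -> R1 − R3
  [ 1  -10  2  0 ]
  [ 0    1  0  0 ]
  [ 0    0  0  1 ]
  [ 0    0  0  0 ]
R1 -> R1 + 10·R2
  [ 1  0  2  0 ]
  [ 0  1  0  0 ]
  [ 0  0  0  1 ]
  [ 0  0  0  0 ]

[[1, 0, 2, 0], [0, 1, 0, 0], [0, 0, 0, 1], [0, 0, 0, 0]]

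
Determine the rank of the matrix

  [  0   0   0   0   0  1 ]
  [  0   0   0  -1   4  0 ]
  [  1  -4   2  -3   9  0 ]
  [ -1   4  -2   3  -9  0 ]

rank = 3

ρ1 <-> ρ3
  [  1  -4   2  -3   9  0 ]
  [  0   0   0  -1   4  0 ]
  [  0   0   0   0   0  1 ]
  [ -1   4  -2   3  -9  0 ]
ρ4 := ρ4 + ρ1
  [ 1  -4  2  -3  9  0 ]
  [ 0   0  0  -1  4  0 ]
  [ 0   0  0   0  0  1 ]
  [ 0   0  0   0  0  0 ]
ρ2 := -1·ρ2
  [ 1  -4  2  -3   9  0 ]
  [ 0   0  0   1  -4  0 ]
  [ 0   0  0   0   0  1 ]
  [ 0   0  0   0   0  0 ]
ρ1 := ρ1 + 3·ρ2
  [ 1  -4  2  0  -3  0 ]
  [ 0   0  0  1  -4  0 ]
  [ 0   0  0  0   0  1 ]
  [ 0   0  0  0   0  0 ]
The reduced form has 3 nonzero rows.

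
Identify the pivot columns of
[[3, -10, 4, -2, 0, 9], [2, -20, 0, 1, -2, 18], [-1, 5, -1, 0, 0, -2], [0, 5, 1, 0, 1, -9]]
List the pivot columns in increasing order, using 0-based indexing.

0, 1, 3, 4

R1 → 1/3·R1
R2 → R2 − 2·R1
R3 → R3 + R1
R2 → -3/40·R2
R3 → R3 − 5/3·R2
R4 → R4 − 5·R2
R3 → -8/3·R3
R4 → R4 − 7/8·R3
R4 → -3·R4
R3 → R3 − 2/3·R4
R2 → R2 − 3/20·R4
R2 → R2 + 7/40·R3
R1 → R1 + 2/3·R3
R1 → R1 + 10/3·R2
Pivot columns are the columns containing a leading 1.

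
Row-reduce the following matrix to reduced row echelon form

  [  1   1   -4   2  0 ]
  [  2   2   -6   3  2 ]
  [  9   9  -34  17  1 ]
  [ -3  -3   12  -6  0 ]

R2 -> R2 − 2·R1
  [  1   1   -4   2  0 ]
  [  0   0    2  -1  2 ]
  [  9   9  -34  17  1 ]
  [ -3  -3   12  -6  0 ]
R3 -> R3 − 9·R1
  [  1   1  -4   2  0 ]
  [  0   0   2  -1  2 ]
  [  0   0   2  -1  1 ]
  [ -3  -3  12  -6  0 ]
R4 -> R4 + 3·R1
  [ 1  1  -4   2  0 ]
  [ 0  0   2  -1  2 ]
  [ 0  0   2  -1  1 ]
  [ 0  0   0   0  0 ]
R2 -> 1/2·R2
  [ 1  1  -4     2  0 ]
  [ 0  0   1  -1/2  1 ]
  [ 0  0   2    -1  1 ]
  [ 0  0   0     0  0 ]
R3 -> R3 − 2·R2
  [ 1  1  -4     2   0 ]
  [ 0  0   1  -1/2   1 ]
  [ 0  0   0     0  -1 ]
  [ 0  0   0     0   0 ]
R3 -> -1·R3
  [ 1  1  -4     2  0 ]
  [ 0  0   1  -1/2  1 ]
  [ 0  0   0     0  1 ]
  [ 0  0   0     0  0 ]
R2 -> R2 − R3
  [ 1  1  -4     2  0 ]
  [ 0  0   1  -1/2  0 ]
  [ 0  0   0     0  1 ]
  [ 0  0   0     0  0 ]
R1 -> R1 + 4·R2
  [ 1  1  0     0  0 ]
  [ 0  0  1  -1/2  0 ]
  [ 0  0  0     0  1 ]
  [ 0  0  0     0  0 ]

[[1, 1, 0, 0, 0], [0, 0, 1, -1/2, 0], [0, 0, 0, 0, 1], [0, 0, 0, 0, 0]]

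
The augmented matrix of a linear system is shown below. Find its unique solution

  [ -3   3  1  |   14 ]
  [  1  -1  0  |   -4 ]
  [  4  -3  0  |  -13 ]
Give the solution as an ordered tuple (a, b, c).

(-1, 3, 2)

R1 → -1/3·R1
  [ 1  -1  -1/3  |  -14/3 ]
  [ 1  -1     0  |     -4 ]
  [ 4  -3     0  |    -13 ]
R2 → R2 − R1
  [ 1  -1  -1/3  |  -14/3 ]
  [ 0   0   1/3  |    2/3 ]
  [ 4  -3     0  |    -13 ]
R3 → R3 − 4·R1
  [ 1  -1  -1/3  |  -14/3 ]
  [ 0   0   1/3  |    2/3 ]
  [ 0   1   4/3  |   17/3 ]
R2 ↔ R3
  [ 1  -1  -1/3  |  -14/3 ]
  [ 0   1   4/3  |   17/3 ]
  [ 0   0   1/3  |    2/3 ]
R3 → 3·R3
  [ 1  -1  -1/3  |  -14/3 ]
  [ 0   1   4/3  |   17/3 ]
  [ 0   0     1  |      2 ]
R2 → R2 − 4/3·R3
  [ 1  -1  -1/3  |  -14/3 ]
  [ 0   1     0  |      3 ]
  [ 0   0     1  |      2 ]
R1 → R1 + 1/3·R3
  [ 1  -1  0  |  -4 ]
  [ 0   1  0  |   3 ]
  [ 0   0  1  |   2 ]
R1 → R1 + R2
  [ 1  0  0  |  -1 ]
  [ 0  1  0  |   3 ]
  [ 0  0  1  |   2 ]
Reading off the last column: a = -1, b = 3, c = 2.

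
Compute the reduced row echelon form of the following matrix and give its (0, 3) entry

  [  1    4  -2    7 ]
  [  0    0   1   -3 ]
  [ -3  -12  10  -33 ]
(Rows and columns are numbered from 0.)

r3 -> r3 + 3·r1
r3 -> r3 − 4·r2
r1 -> r1 + 2·r2

1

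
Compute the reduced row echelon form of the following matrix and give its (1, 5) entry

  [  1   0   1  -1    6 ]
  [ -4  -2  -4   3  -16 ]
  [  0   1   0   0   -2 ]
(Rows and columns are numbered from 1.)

Add 4 times r1 to r2.
  [ 1   0  1  -1   6 ]
  [ 0  -2  0  -1   8 ]
  [ 0   1  0   0  -2 ]
Multiply r2 by -1/2.
  [ 1  0  1   -1   6 ]
  [ 0  1  0  1/2  -4 ]
  [ 0  1  0    0  -2 ]
Subtract r2 from r3.
  [ 1  0  1    -1   6 ]
  [ 0  1  0   1/2  -4 ]
  [ 0  0  0  -1/2   2 ]
Multiply r3 by -2.
  [ 1  0  1   -1   6 ]
  [ 0  1  0  1/2  -4 ]
  [ 0  0  0    1  -4 ]
Subtract 1/2 times r3 from r2.
  [ 1  0  1  -1   6 ]
  [ 0  1  0   0  -2 ]
  [ 0  0  0   1  -4 ]
Add r3 to r1.
  [ 1  0  1  0   2 ]
  [ 0  1  0  0  -2 ]
  [ 0  0  0  1  -4 ]

2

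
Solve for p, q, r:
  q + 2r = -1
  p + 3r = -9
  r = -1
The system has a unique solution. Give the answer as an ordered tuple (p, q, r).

Form the augmented matrix and row-reduce:
  [ 0  1  2  |  -1 ]
  [ 1  0  3  |  -9 ]
  [ 0  0  1  |  -1 ]
ρ1 <=> ρ2
  [ 1  0  3  |  -9 ]
  [ 0  1  2  |  -1 ]
  [ 0  0  1  |  -1 ]
ρ2 → ρ2 − 2·ρ3
  [ 1  0  3  |  -9 ]
  [ 0  1  0  |   1 ]
  [ 0  0  1  |  -1 ]
ρ1 → ρ1 − 3·ρ3
  [ 1  0  0  |  -6 ]
  [ 0  1  0  |   1 ]
  [ 0  0  1  |  -1 ]
Reading off the last column: p = -6, q = 1, r = -1.

(-6, 1, -1)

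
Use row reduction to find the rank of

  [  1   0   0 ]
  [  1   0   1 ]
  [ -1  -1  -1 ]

rank = 3

Subtract R1 from R2.
  [  1   0   0 ]
  [  0   0   1 ]
  [ -1  -1  -1 ]
Add R1 to R3.
  [ 1   0   0 ]
  [ 0   0   1 ]
  [ 0  -1  -1 ]
Swap R2 and R3.
  [ 1   0   0 ]
  [ 0  -1  -1 ]
  [ 0   0   1 ]
Multiply R2 by -1.
  [ 1  0  0 ]
  [ 0  1  1 ]
  [ 0  0  1 ]
Subtract R3 from R2.
  [ 1  0  0 ]
  [ 0  1  0 ]
  [ 0  0  1 ]
The reduced form has 3 nonzero rows.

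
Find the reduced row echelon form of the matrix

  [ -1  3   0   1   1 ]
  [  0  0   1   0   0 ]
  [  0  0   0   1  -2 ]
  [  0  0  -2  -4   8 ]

ρ1 := -1·ρ1
  [ 1  -3   0  -1  -1 ]
  [ 0   0   1   0   0 ]
  [ 0   0   0   1  -2 ]
  [ 0   0  -2  -4   8 ]
ρ4 := ρ4 + 2·ρ2
  [ 1  -3  0  -1  -1 ]
  [ 0   0  1   0   0 ]
  [ 0   0  0   1  -2 ]
  [ 0   0  0  -4   8 ]
ρ4 := ρ4 + 4·ρ3
  [ 1  -3  0  -1  -1 ]
  [ 0   0  1   0   0 ]
  [ 0   0  0   1  -2 ]
  [ 0   0  0   0   0 ]
ρ1 := ρ1 + ρ3
  [ 1  -3  0  0  -3 ]
  [ 0   0  1  0   0 ]
  [ 0   0  0  1  -2 ]
  [ 0   0  0  0   0 ]

[[1, -3, 0, 0, -3], [0, 0, 1, 0, 0], [0, 0, 0, 1, -2], [0, 0, 0, 0, 0]]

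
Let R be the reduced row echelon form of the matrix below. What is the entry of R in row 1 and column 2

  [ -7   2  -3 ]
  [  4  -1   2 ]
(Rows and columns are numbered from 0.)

2

r1 ← -1/7·r1
  [ 1  -2/7  3/7 ]
  [ 4    -1    2 ]
r2 ← r2 − 4·r1
  [ 1  -2/7  3/7 ]
  [ 0   1/7  2/7 ]
r2 ← 7·r2
  [ 1  -2/7  3/7 ]
  [ 0     1    2 ]
r1 ← r1 + 2/7·r2
  [ 1  0  1 ]
  [ 0  1  2 ]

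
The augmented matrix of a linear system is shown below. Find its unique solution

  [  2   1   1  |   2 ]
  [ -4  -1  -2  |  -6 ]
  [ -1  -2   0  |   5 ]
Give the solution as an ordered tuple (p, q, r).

(-1, -2, 6)

Multiply R1 by 1/2.
  [  1  1/2  1/2  |   1 ]
  [ -4   -1   -2  |  -6 ]
  [ -1   -2    0  |   5 ]
Add 4 times R1 to R2.
  [  1  1/2  1/2  |   1 ]
  [  0    1    0  |  -2 ]
  [ -1   -2    0  |   5 ]
Add R1 to R3.
  [ 1   1/2  1/2  |   1 ]
  [ 0     1    0  |  -2 ]
  [ 0  -3/2  1/2  |   6 ]
Add 3/2 times R2 to R3.
  [ 1  1/2  1/2  |   1 ]
  [ 0    1    0  |  -2 ]
  [ 0    0  1/2  |   3 ]
Multiply R3 by 2.
  [ 1  1/2  1/2  |   1 ]
  [ 0    1    0  |  -2 ]
  [ 0    0    1  |   6 ]
Subtract 1/2 times R3 from R1.
  [ 1  1/2  0  |  -2 ]
  [ 0    1  0  |  -2 ]
  [ 0    0  1  |   6 ]
Subtract 1/2 times R2 from R1.
  [ 1  0  0  |  -1 ]
  [ 0  1  0  |  -2 ]
  [ 0  0  1  |   6 ]
Reading off the last column: p = -1, q = -2, r = 6.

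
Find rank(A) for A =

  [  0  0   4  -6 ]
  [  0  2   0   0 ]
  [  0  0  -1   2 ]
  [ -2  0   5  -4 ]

rank = 4

ρ1 ↔ ρ4
  [ -2  0   5  -4 ]
  [  0  2   0   0 ]
  [  0  0  -1   2 ]
  [  0  0   4  -6 ]
ρ1 ← -1/2·ρ1
  [ 1  0  -5/2   2 ]
  [ 0  2     0   0 ]
  [ 0  0    -1   2 ]
  [ 0  0     4  -6 ]
ρ2 ← 1/2·ρ2
  [ 1  0  -5/2   2 ]
  [ 0  1     0   0 ]
  [ 0  0    -1   2 ]
  [ 0  0     4  -6 ]
ρ3 ← -1·ρ3
  [ 1  0  -5/2   2 ]
  [ 0  1     0   0 ]
  [ 0  0     1  -2 ]
  [ 0  0     4  -6 ]
ρ4 ← ρ4 − 4·ρ3
  [ 1  0  -5/2   2 ]
  [ 0  1     0   0 ]
  [ 0  0     1  -2 ]
  [ 0  0     0   2 ]
ρ4 ← 1/2·ρ4
  [ 1  0  -5/2   2 ]
  [ 0  1     0   0 ]
  [ 0  0     1  -2 ]
  [ 0  0     0   1 ]
ρ3 ← ρ3 + 2·ρ4
  [ 1  0  -5/2  2 ]
  [ 0  1     0  0 ]
  [ 0  0     1  0 ]
  [ 0  0     0  1 ]
ρ1 ← ρ1 − 2·ρ4
  [ 1  0  -5/2  0 ]
  [ 0  1     0  0 ]
  [ 0  0     1  0 ]
  [ 0  0     0  1 ]
ρ1 ← ρ1 + 5/2·ρ3
  [ 1  0  0  0 ]
  [ 0  1  0  0 ]
  [ 0  0  1  0 ]
  [ 0  0  0  1 ]
The reduced form has 4 nonzero rows.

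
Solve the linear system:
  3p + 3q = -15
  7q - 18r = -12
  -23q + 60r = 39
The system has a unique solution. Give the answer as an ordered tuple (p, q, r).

(-2, -3, -1/2)

Form the augmented matrix and row-reduce:
  [ 3    3    0  |  -15 ]
  [ 0    7  -18  |  -12 ]
  [ 0  -23   60  |   39 ]
ρ1 ← 1/3·ρ1
  [ 1    1    0  |   -5 ]
  [ 0    7  -18  |  -12 ]
  [ 0  -23   60  |   39 ]
ρ2 ← 1/7·ρ2
  [ 1    1      0  |     -5 ]
  [ 0    1  -18/7  |  -12/7 ]
  [ 0  -23     60  |     39 ]
ρ3 ← ρ3 + 23·ρ2
  [ 1  1      0  |     -5 ]
  [ 0  1  -18/7  |  -12/7 ]
  [ 0  0    6/7  |   -3/7 ]
ρ3 ← 7/6·ρ3
  [ 1  1      0  |     -5 ]
  [ 0  1  -18/7  |  -12/7 ]
  [ 0  0      1  |   -1/2 ]
ρ2 ← ρ2 + 18/7·ρ3
  [ 1  1  0  |    -5 ]
  [ 0  1  0  |    -3 ]
  [ 0  0  1  |  -1/2 ]
ρ1 ← ρ1 − ρ2
  [ 1  0  0  |    -2 ]
  [ 0  1  0  |    -3 ]
  [ 0  0  1  |  -1/2 ]
Reading off the last column: p = -2, q = -3, r = -1/2.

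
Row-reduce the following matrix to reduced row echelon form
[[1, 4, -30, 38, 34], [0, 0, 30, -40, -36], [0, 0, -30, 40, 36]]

[[1, 4, 0, -2, -2], [0, 0, 1, -4/3, -6/5], [0, 0, 0, 0, 0]]

R2 ← 1/30·R2
  [ 1  4  -30    38    34 ]
  [ 0  0    1  -4/3  -6/5 ]
  [ 0  0  -30    40    36 ]
R3 ← R3 + 30·R2
  [ 1  4  -30    38    34 ]
  [ 0  0    1  -4/3  -6/5 ]
  [ 0  0    0     0     0 ]
R1 ← R1 + 30·R2
  [ 1  4  0    -2    -2 ]
  [ 0  0  1  -4/3  -6/5 ]
  [ 0  0  0     0     0 ]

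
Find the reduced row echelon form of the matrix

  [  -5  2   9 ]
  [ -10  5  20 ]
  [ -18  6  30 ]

Multiply R1 by -1/5.
  [   1  -2/5  -9/5 ]
  [ -10     5    20 ]
  [ -18     6    30 ]
Add 10 times R1 to R2.
  [   1  -2/5  -9/5 ]
  [   0     1     2 ]
  [ -18     6    30 ]
Add 18 times R1 to R3.
  [ 1  -2/5   -9/5 ]
  [ 0     1      2 ]
  [ 0  -6/5  -12/5 ]
Add 6/5 times R2 to R3.
  [ 1  -2/5  -9/5 ]
  [ 0     1     2 ]
  [ 0     0     0 ]
Add 2/5 times R2 to R1.
  [ 1  0  -1 ]
  [ 0  1   2 ]
  [ 0  0   0 ]

[[1, 0, -1], [0, 1, 2], [0, 0, 0]]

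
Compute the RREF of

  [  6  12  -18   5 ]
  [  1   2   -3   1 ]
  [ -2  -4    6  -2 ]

Multiply R1 by 1/6.
Subtract R1 from R2.
Add 2 times R1 to R3.
Multiply R2 by 6.
Add 1/3 times R2 to R3.
Subtract 5/6 times R2 from R1.

[[1, 2, -3, 0], [0, 0, 0, 1], [0, 0, 0, 0]]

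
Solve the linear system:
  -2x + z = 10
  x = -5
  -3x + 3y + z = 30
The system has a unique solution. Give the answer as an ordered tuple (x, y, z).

(-5, 5, 0)

Form the augmented matrix and row-reduce:
  [ -2  0  1  |  10 ]
  [  1  0  0  |  -5 ]
  [ -3  3  1  |  30 ]
ρ1 := -1/2·ρ1
ρ2 := ρ2 − ρ1
ρ3 := ρ3 + 3·ρ1
ρ2 <-> ρ3
ρ2 := 1/3·ρ2
ρ3 := 2·ρ3
ρ2 := ρ2 + 1/6·ρ3
ρ1 := ρ1 + 1/2·ρ3
Reading off the last column: x = -5, y = 5, z = 0.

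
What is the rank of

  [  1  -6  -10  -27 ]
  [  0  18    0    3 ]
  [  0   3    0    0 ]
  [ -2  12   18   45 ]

rank = 4

R4 → R4 + 2·R1
  [ 1  -6  -10  -27 ]
  [ 0  18    0    3 ]
  [ 0   3    0    0 ]
  [ 0   0   -2   -9 ]
R2 → 1/18·R2
  [ 1  -6  -10  -27 ]
  [ 0   1    0  1/6 ]
  [ 0   3    0    0 ]
  [ 0   0   -2   -9 ]
R3 → R3 − 3·R2
  [ 1  -6  -10   -27 ]
  [ 0   1    0   1/6 ]
  [ 0   0    0  -1/2 ]
  [ 0   0   -2    -9 ]
R3 ↔ R4
  [ 1  -6  -10   -27 ]
  [ 0   1    0   1/6 ]
  [ 0   0   -2    -9 ]
  [ 0   0    0  -1/2 ]
R3 → -1/2·R3
  [ 1  -6  -10   -27 ]
  [ 0   1    0   1/6 ]
  [ 0   0    1   9/2 ]
  [ 0   0    0  -1/2 ]
R4 → -2·R4
  [ 1  -6  -10  -27 ]
  [ 0   1    0  1/6 ]
  [ 0   0    1  9/2 ]
  [ 0   0    0    1 ]
R3 → R3 − 9/2·R4
  [ 1  -6  -10  -27 ]
  [ 0   1    0  1/6 ]
  [ 0   0    1    0 ]
  [ 0   0    0    1 ]
R2 → R2 − 1/6·R4
  [ 1  -6  -10  -27 ]
  [ 0   1    0    0 ]
  [ 0   0    1    0 ]
  [ 0   0    0    1 ]
R1 → R1 + 27·R4
  [ 1  -6  -10  0 ]
  [ 0   1    0  0 ]
  [ 0   0    1  0 ]
  [ 0   0    0  1 ]
R1 → R1 + 10·R3
  [ 1  -6  0  0 ]
  [ 0   1  0  0 ]
  [ 0   0  1  0 ]
  [ 0   0  0  1 ]
R1 → R1 + 6·R2
  [ 1  0  0  0 ]
  [ 0  1  0  0 ]
  [ 0  0  1  0 ]
  [ 0  0  0  1 ]
The reduced form has 4 nonzero rows.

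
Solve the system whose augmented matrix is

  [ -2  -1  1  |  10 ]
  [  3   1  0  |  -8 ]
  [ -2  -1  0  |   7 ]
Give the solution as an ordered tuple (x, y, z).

(-1, -5, 3)

R1 → -1/2·R1
  [  1  1/2  -1/2  |  -5 ]
  [  3    1     0  |  -8 ]
  [ -2   -1     0  |   7 ]
R2 → R2 − 3·R1
  [  1   1/2  -1/2  |  -5 ]
  [  0  -1/2   3/2  |   7 ]
  [ -2    -1     0  |   7 ]
R3 → R3 + 2·R1
  [ 1   1/2  -1/2  |  -5 ]
  [ 0  -1/2   3/2  |   7 ]
  [ 0     0    -1  |  -3 ]
R2 → -2·R2
  [ 1  1/2  -1/2  |   -5 ]
  [ 0    1    -3  |  -14 ]
  [ 0    0    -1  |   -3 ]
R3 → -1·R3
  [ 1  1/2  -1/2  |   -5 ]
  [ 0    1    -3  |  -14 ]
  [ 0    0     1  |    3 ]
R2 → R2 + 3·R3
  [ 1  1/2  -1/2  |  -5 ]
  [ 0    1     0  |  -5 ]
  [ 0    0     1  |   3 ]
R1 → R1 + 1/2·R3
  [ 1  1/2  0  |  -7/2 ]
  [ 0    1  0  |    -5 ]
  [ 0    0  1  |     3 ]
R1 → R1 − 1/2·R2
  [ 1  0  0  |  -1 ]
  [ 0  1  0  |  -5 ]
  [ 0  0  1  |   3 ]
Reading off the last column: x = -1, y = -5, z = 3.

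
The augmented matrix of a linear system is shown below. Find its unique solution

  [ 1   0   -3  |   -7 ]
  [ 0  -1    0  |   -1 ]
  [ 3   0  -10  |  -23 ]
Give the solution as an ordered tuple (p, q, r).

(-1, 1, 2)

R3 -> R3 − 3·R1
  [ 1   0  -3  |  -7 ]
  [ 0  -1   0  |  -1 ]
  [ 0   0  -1  |  -2 ]
R2 -> -1·R2
  [ 1  0  -3  |  -7 ]
  [ 0  1   0  |   1 ]
  [ 0  0  -1  |  -2 ]
R3 -> -1·R3
  [ 1  0  -3  |  -7 ]
  [ 0  1   0  |   1 ]
  [ 0  0   1  |   2 ]
R1 -> R1 + 3·R3
  [ 1  0  0  |  -1 ]
  [ 0  1  0  |   1 ]
  [ 0  0  1  |   2 ]
Reading off the last column: p = -1, q = 1, r = 2.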